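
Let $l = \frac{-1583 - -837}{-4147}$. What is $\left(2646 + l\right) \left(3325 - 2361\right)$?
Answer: $\frac{10578654512}{4147} \approx 2.5509 \cdot 10^{6}$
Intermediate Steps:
$l = \frac{746}{4147}$ ($l = \left(-1583 + 837\right) \left(- \frac{1}{4147}\right) = \left(-746\right) \left(- \frac{1}{4147}\right) = \frac{746}{4147} \approx 0.17989$)
$\left(2646 + l\right) \left(3325 - 2361\right) = \left(2646 + \frac{746}{4147}\right) \left(3325 - 2361\right) = \frac{10973708}{4147} \cdot 964 = \frac{10578654512}{4147}$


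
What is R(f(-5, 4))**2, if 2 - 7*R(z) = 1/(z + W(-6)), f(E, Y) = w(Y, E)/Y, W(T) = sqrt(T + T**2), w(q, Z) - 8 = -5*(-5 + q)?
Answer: 461956/4739329 - 21568*sqrt(30)/4739329 ≈ 0.072547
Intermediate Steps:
w(q, Z) = 33 - 5*q (w(q, Z) = 8 - 5*(-5 + q) = 8 + (25 - 5*q) = 33 - 5*q)
f(E, Y) = (33 - 5*Y)/Y
R(z) = 2/7 - 1/(7*(z + sqrt(30))) (R(z) = 2/7 - 1/(7*(z + sqrt(-6*(1 - 6)))) = 2/7 - 1/(7*(z + sqrt(-6*(-5)))) = 2/7 - 1/(7*(z + sqrt(30))))
R(f(-5, 4))**2 = ((-1 + 2*(-5 + 33/4) + 2*sqrt(30))/(7*((-5 + 33/4) + sqrt(30))))**2 = ((-1 + 2*(13/4) + 2*sqrt(30))/(7*(13/4 + sqrt(30))))**2 = ((-1 + 13/2 + 2*sqrt(30))/(7*(13/4 + sqrt(30))))**2 = ((11/2 + 2*sqrt(30))/(7*(13/4 + sqrt(30))))**2 = (11/2 + 2*sqrt(30))**2/(49*(13/4 + sqrt(30))**2)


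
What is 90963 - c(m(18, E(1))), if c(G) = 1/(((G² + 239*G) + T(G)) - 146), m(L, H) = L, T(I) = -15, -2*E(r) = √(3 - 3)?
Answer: 406149794/4465 ≈ 90963.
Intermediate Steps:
E(r) = 0 (E(r) = -√(3 - 3)/2 = -√0/2 = -½*0 = 0)
c(G) = 1/(-161 + G² + 239*G) (c(G) = 1/(((G² + 239*G) - 15) - 146) = 1/((-15 + G² + 239*G) - 146) = 1/(-161 + G² + 239*G))
90963 - c(m(18, E(1))) = 90963 - 1/(-161 + 18² + 239*18) = 90963 - 1/(-161 + 324 + 4302) = 90963 - 1/4465 = 406149794/4465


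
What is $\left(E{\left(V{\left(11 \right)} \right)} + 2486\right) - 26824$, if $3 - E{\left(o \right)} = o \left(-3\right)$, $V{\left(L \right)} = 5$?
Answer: $-24320$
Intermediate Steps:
$E{\left(o \right)} = 3 + 3 o$ ($E{\left(o \right)} = 3 - o \left(-3\right) = 3 - - 3 o = 3 + 3 o$)
$\left(E{\left(V{\left(11 \right)} \right)} + 2486\right) - 26824 = \left(\left(3 + 3 \cdot 5\right) + 2486\right) - 26824 = \left(\left(3 + 15\right) + 2486\right) - 26824 = \left(18 + 2486\right) - 26824 = 2504 - 26824 = -24320$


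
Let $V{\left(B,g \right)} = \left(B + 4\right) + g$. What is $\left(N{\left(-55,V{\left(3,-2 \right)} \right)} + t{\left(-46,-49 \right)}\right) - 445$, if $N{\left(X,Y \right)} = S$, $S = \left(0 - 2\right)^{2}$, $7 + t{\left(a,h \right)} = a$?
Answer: $-494$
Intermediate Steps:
$V{\left(B,g \right)} = 4 + B + g$ ($V{\left(B,g \right)} = \left(4 + B\right) + g = 4 + B + g$)
$t{\left(a,h \right)} = -7 + a$
$S = 4$ ($S = \left(-2\right)^{2} = 4$)
$N{\left(X,Y \right)} = 4$
$\left(N{\left(-55,V{\left(3,-2 \right)} \right)} + t{\left(-46,-49 \right)}\right) - 445 = \left(4 - 53\right) - 445 = -49 - 445 = -494$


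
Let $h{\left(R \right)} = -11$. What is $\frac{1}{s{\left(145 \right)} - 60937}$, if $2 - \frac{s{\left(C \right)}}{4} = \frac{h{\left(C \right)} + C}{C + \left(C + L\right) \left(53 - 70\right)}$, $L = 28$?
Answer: $- \frac{699}{42589237} \approx -1.6413 \cdot 10^{-5}$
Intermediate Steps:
$s{\left(C \right)} = 8 - \frac{4 \left(-11 + C\right)}{-476 - 16 C}$ ($s{\left(C \right)} = 8 - 4 \frac{-11 + C}{C + \left(C + 28\right) \left(53 - 70\right)} = 8 - 4 \frac{-11 + C}{C + \left(28 + C\right) \left(-17\right)} = 8 - 4 \frac{-11 + C}{C - \left(476 + 17 C\right)} = 8 - 4 \frac{-11 + C}{-476 - 16 C} = 8 - \frac{4 \left(-11 + C\right)}{-476 - 16 C}$)
$\frac{1}{s{\left(145 \right)} - 60937} = \frac{1}{\frac{941 + 33 \cdot 145}{119 + 4 \cdot 145} - 60937} = \frac{1}{\frac{941 + 4785}{119 + 580} - 60937} = \frac{1}{\frac{1}{699} \cdot 5726 - 60937} = \frac{1}{\frac{5726}{699} - 60937} = \frac{1}{- \frac{42589237}{699}} = - \frac{699}{42589237}$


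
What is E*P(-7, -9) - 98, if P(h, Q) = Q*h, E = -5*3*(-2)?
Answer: 1792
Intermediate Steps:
E = 30 (E = -15*(-2) = 30)
E*P(-7, -9) - 98 = 30*(-9*(-7)) - 98 = 30*63 - 98 = 1890 - 98 = 1792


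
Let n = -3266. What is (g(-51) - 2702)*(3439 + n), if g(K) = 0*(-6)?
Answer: -467446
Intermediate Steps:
g(K) = 0
(g(-51) - 2702)*(3439 + n) = (0 - 2702)*(3439 - 3266) = -2702*173 = -467446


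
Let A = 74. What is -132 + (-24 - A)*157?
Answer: -15518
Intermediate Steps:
-132 + (-24 - A)*157 = -132 + (-24 - 1*74)*157 = -132 + (-24 - 74)*157 = -132 - 98*157 = -132 - 15386 = -15518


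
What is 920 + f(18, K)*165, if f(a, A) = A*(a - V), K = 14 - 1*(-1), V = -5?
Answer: 57845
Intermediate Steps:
K = 15 (K = 14 + 1 = 15)
f(a, A) = A*(5 + a) (f(a, A) = A*(a - 1*(-5)) = A*(a + 5) = A*(5 + a))
920 + f(18, K)*165 = 920 + (15*(5 + 18))*165 = 920 + (15*23)*165 = 920 + 345*165 = 920 + 56925 = 57845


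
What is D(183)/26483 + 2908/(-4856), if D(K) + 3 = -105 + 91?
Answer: -19273779/32150362 ≈ -0.59949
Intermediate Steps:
D(K) = -17 (D(K) = -3 + (-105 + 91) = -3 - 14 = -17)
D(183)/26483 + 2908/(-4856) = -17/26483 + 2908/(-4856) = -17*1/26483 + 2908*(-1/4856) = -17/26483 - 727/1214 = -19273779/32150362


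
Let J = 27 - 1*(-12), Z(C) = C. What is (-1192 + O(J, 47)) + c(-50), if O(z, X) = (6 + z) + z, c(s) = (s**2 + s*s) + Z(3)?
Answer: 3895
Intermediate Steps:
J = 39 (J = 27 + 12 = 39)
c(s) = 3 + 2*s**2 (c(s) = (s**2 + s*s) + 3 = (s**2 + s**2) + 3 = 2*s**2 + 3 = 3 + 2*s**2)
O(z, X) = 6 + 2*z
(-1192 + O(J, 47)) + c(-50) = (-1192 + (6 + 2*39)) + (3 + 2*(-50)**2) = (-1192 + (6 + 78)) + (3 + 2*2500) = (-1192 + 84) + (3 + 5000) = -1108 + 5003 = 3895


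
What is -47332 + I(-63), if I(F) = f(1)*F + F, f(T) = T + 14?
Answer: -48340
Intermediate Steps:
f(T) = 14 + T
I(F) = 16*F (I(F) = (14 + 1)*F + F = 15*F + F = 16*F)
-47332 + I(-63) = -47332 + 16*(-63) = -47332 - 1008 = -48340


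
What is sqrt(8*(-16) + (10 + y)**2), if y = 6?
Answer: 8*sqrt(2) ≈ 11.314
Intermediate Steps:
sqrt(8*(-16) + (10 + y)**2) = sqrt(8*(-16) + (10 + 6)**2) = sqrt(-128 + 16**2) = sqrt(-128 + 256) = sqrt(128) = 8*sqrt(2)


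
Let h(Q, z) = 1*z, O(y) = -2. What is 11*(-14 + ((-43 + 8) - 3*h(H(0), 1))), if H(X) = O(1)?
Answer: -572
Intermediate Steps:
H(X) = -2
h(Q, z) = z
11*(-14 + ((-43 + 8) - 3*h(H(0), 1))) = 11*(-14 + ((-43 + 8) - 3*1)) = 11*(-14 + (-35 - 3)) = 11*(-14 - 38) = 11*(-52) = -572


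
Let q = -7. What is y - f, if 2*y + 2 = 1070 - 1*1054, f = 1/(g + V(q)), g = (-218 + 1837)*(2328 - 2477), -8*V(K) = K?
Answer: 13508895/1929841 ≈ 7.0000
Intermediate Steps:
V(K) = -K/8
g = -241231 (g = 1619*(-149) = -241231)
f = -8/1929841 (f = 1/(-241231 - ⅛*(-7)) = 1/(-241231 + 7/8) = 1/(-1929841/8) = -8/1929841 ≈ -4.1454e-6)
y = 7 (y = -1 + (1070 - 1*1054)/2 = -1 + (1070 - 1054)/2 = -1 + (½)*16 = -1 + 8 = 7)
y - f = 7 - 1*(-8/1929841) = 7 + 8/1929841 = 13508895/1929841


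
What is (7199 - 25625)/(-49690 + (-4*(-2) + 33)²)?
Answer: 6142/16003 ≈ 0.38380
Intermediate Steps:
(7199 - 25625)/(-49690 + (-4*(-2) + 33)²) = -18426/(-49690 + (8 + 33)²) = -18426/(-49690 + 41²) = -18426/(-49690 + 1681) = -18426/(-48009) = -18426*(-1/48009) = 6142/16003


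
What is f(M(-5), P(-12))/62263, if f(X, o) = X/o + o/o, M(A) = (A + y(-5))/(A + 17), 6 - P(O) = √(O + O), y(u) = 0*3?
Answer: 23/1494312 - I*√6/4482936 ≈ 1.5392e-5 - 5.464e-7*I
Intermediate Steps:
y(u) = 0
P(O) = 6 - √2*√O (P(O) = 6 - √(O + O) = 6 - √(2*O) = 6 - √2*√O)
M(A) = A/(17 + A) (M(A) = (A + 0)/(A + 17) = A/(17 + A))
f(X, o) = 1 + X/o (f(X, o) = X/o + 1 = 1 + X/o)
f(M(-5), P(-12))/62263 = ((-5/(17 - 5) + (6 - √2*√(-12)))/(6 - √2*√(-12)))/62263 = ((-5/12 + (6 - √2*2*I*√3))/(6 - √2*2*I*√3))*(1/62263) = ((-5*1/12 + (6 - 2*I*√6))/(6 - 2*I*√6))*(1/62263) = ((-5/12 + (6 - 2*I*√6))/(6 - 2*I*√6))*(1/62263) = ((67/12 - 2*I*√6)/(6 - 2*I*√6))*(1/62263) = (67/12 - 2*I*√6)/(62263*(6 - 2*I*√6))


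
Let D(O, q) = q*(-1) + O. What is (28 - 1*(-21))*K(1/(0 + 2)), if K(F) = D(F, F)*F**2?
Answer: 0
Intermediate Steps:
D(O, q) = O - q (D(O, q) = -q + O = O - q)
K(F) = 0 (K(F) = (F - F)*F**2 = 0*F**2 = 0)
(28 - 1*(-21))*K(1/(0 + 2)) = (28 - 1*(-21))*0 = (28 + 21)*0 = 49*0 = 0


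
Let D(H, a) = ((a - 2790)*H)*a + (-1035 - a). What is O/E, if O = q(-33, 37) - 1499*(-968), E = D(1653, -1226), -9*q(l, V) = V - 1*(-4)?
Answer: 13059247/73248636951 ≈ 0.00017829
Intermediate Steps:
q(l, V) = -4/9 - V/9 (q(l, V) = -(V - 1*(-4))/9 = -(V + 4)/9 = -(4 + V)/9 = -4/9 - V/9)
D(H, a) = -1035 - a + H*a*(-2790 + a) (D(H, a) = ((-2790 + a)*H)*a + (-1035 - a) = (H*(-2790 + a))*a + (-1035 - a) = H*a*(-2790 + a) + (-1035 - a) = -1035 - a + H*a*(-2790 + a))
E = 8138737439 (E = -1035 - 1*(-1226) + 1653*(-1226)**2 - 2790*1653*(-1226) = -1035 + 1226 + 1653*1503076 + 5654152620 = -1035 + 1226 + 2484584628 + 5654152620 = 8138737439)
O = 13059247/9 (O = (-4/9 - 1/9*37) - 1499*(-968) = (-4/9 - 37/9) + 1451032 = -41/9 + 1451032 = 13059247/9 ≈ 1.4510e+6)
O/E = (13059247/9)/8138737439 = (13059247/9)*(1/8138737439) = 13059247/73248636951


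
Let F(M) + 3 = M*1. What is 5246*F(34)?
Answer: 162626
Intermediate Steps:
F(M) = -3 + M (F(M) = -3 + M*1 = -3 + M)
5246*F(34) = 5246*(-3 + 34) = 5246*31 = 162626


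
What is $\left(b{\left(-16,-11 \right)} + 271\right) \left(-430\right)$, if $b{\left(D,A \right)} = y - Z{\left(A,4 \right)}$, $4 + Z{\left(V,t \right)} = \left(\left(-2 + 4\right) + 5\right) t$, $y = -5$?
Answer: $-104060$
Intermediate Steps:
$Z{\left(V,t \right)} = -4 + 7 t$ ($Z{\left(V,t \right)} = -4 + \left(\left(-2 + 4\right) + 5\right) t = -4 + \left(2 + 5\right) t = -4 + 7 t$)
$b{\left(D,A \right)} = -29$ ($b{\left(D,A \right)} = -5 - \left(-4 + 7 \cdot 4\right) = -5 - \left(-4 + 28\right) = -5 - 24 = -29$)
$\left(b{\left(-16,-11 \right)} + 271\right) \left(-430\right) = \left(-29 + 271\right) \left(-430\right) = 242 \left(-430\right) = -104060$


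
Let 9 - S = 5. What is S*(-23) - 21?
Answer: -113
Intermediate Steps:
S = 4 (S = 9 - 1*5 = 9 - 5 = 4)
S*(-23) - 21 = 4*(-23) - 21 = -92 - 21 = -113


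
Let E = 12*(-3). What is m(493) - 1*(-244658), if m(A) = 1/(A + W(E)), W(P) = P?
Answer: 111808707/457 ≈ 2.4466e+5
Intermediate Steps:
E = -36
m(A) = 1/(-36 + A) (m(A) = 1/(A - 36) = 1/(-36 + A))
m(493) - 1*(-244658) = 1/(-36 + 493) - 1*(-244658) = 1/457 + 244658 = 111808707/457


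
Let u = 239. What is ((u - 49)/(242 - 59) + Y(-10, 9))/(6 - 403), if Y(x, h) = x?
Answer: 1640/72651 ≈ 0.022574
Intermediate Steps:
((u - 49)/(242 - 59) + Y(-10, 9))/(6 - 403) = ((239 - 49)/(242 - 59) - 10)/(6 - 403) = (190/183 - 10)/(-397) = (190*(1/183) - 10)*(-1/397) = (190/183 - 10)*(-1/397) = -1640/183*(-1/397) = 1640/72651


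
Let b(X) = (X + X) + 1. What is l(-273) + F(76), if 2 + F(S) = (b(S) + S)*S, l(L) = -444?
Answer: 16958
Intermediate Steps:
b(X) = 1 + 2*X (b(X) = 2*X + 1 = 1 + 2*X)
F(S) = -2 + S*(1 + 3*S) (F(S) = -2 + ((1 + 2*S) + S)*S = -2 + (1 + 3*S)*S = -2 + S*(1 + 3*S))
l(-273) + F(76) = -444 + (-2 + 76 + 3*76²) = -444 + (-2 + 76 + 3*5776) = -444 + (-2 + 76 + 17328) = -444 + 17402 = 16958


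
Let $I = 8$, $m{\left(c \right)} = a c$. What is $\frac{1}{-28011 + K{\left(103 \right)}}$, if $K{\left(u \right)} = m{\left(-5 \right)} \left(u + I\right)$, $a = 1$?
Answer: $- \frac{1}{28566} \approx -3.5007 \cdot 10^{-5}$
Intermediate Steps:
$m{\left(c \right)} = c$ ($m{\left(c \right)} = 1 c = c$)
$K{\left(u \right)} = -40 - 5 u$ ($K{\left(u \right)} = - 5 \left(u + 8\right) = - 5 \left(8 + u\right) = -40 - 5 u$)
$\frac{1}{-28011 + K{\left(103 \right)}} = \frac{1}{-28011 - 555} = \frac{1}{-28566} = - \frac{1}{28566}$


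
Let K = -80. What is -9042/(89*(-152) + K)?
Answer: 1507/2268 ≈ 0.66446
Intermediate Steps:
-9042/(89*(-152) + K) = -9042/(89*(-152) - 80) = -9042/(-13528 - 80) = -9042/(-13608) = -9042*(-1/13608) = 1507/2268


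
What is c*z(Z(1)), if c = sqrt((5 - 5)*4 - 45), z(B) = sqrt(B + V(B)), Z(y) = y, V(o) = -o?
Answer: 0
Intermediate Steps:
z(B) = 0 (z(B) = sqrt(B - B) = sqrt(0) = 0)
c = 3*I*sqrt(5) (c = sqrt(0*4 - 45) = sqrt(0 - 45) = sqrt(-45) = 3*I*sqrt(5) ≈ 6.7082*I)
c*z(Z(1)) = (3*I*sqrt(5))*0 = 0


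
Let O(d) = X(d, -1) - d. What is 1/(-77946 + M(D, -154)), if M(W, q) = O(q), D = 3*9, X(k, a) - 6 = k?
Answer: -1/77940 ≈ -1.2830e-5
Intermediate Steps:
X(k, a) = 6 + k
D = 27
O(d) = 6 (O(d) = (6 + d) - d = 6)
M(W, q) = 6
1/(-77946 + M(D, -154)) = 1/(-77946 + 6) = 1/(-77940) = -1/77940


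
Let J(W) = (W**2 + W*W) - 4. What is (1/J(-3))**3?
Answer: 1/2744 ≈ 0.00036443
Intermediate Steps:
J(W) = -4 + 2*W**2 (J(W) = (W**2 + W**2) - 4 = 2*W**2 - 4 = -4 + 2*W**2)
(1/J(-3))**3 = (1/(-4 + 2*(-3)**2))**3 = (1/(-4 + 2*9))**3 = (1/(-4 + 18))**3 = (1/14)**3 = 1/2744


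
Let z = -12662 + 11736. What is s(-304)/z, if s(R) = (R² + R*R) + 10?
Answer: -92421/463 ≈ -199.61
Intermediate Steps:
s(R) = 10 + 2*R² (s(R) = (R² + R²) + 10 = 2*R² + 10 = 10 + 2*R²)
z = -926
s(-304)/z = (10 + 2*(-304)²)/(-926) = (10 + 2*92416)*(-1/926) = (10 + 184832)*(-1/926) = 184842*(-1/926) = -92421/463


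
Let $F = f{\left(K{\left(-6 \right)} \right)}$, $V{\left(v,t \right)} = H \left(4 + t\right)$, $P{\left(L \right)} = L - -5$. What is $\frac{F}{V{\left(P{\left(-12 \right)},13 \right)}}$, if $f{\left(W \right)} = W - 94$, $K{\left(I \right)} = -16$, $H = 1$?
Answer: $- \frac{110}{17} \approx -6.4706$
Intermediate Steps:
$P{\left(L \right)} = 5 + L$ ($P{\left(L \right)} = L + 5 = 5 + L$)
$V{\left(v,t \right)} = 4 + t$ ($V{\left(v,t \right)} = 1 \left(4 + t\right) = 4 + t$)
$f{\left(W \right)} = -94 + W$ ($f{\left(W \right)} = W - 94 = -94 + W$)
$F = -110$ ($F = -94 - 16 = -110$)
$\frac{F}{V{\left(P{\left(-12 \right)},13 \right)}} = - \frac{110}{4 + 13} = - \frac{110}{17}$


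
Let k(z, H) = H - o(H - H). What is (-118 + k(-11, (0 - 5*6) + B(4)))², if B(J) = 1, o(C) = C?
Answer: 21609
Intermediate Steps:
k(z, H) = H (k(z, H) = H - (H - H) = H - 1*0 = H + 0 = H)
(-118 + k(-11, (0 - 5*6) + B(4)))² = (-118 + ((0 - 5*6) + 1))² = (-118 + ((0 - 30) + 1))² = (-118 + (-30 + 1))² = (-118 - 29)² = (-147)² = 21609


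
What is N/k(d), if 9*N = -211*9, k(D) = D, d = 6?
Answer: -211/6 ≈ -35.167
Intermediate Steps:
N = -211 (N = (-211*9)/9 = (⅑)*(-1899) = -211)
N/k(d) = -211/6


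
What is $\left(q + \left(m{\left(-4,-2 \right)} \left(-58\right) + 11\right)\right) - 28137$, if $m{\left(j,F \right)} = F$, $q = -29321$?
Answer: $-57331$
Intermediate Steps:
$\left(q + \left(m{\left(-4,-2 \right)} \left(-58\right) + 11\right)\right) - 28137 = \left(-29321 + \left(\left(-2\right) \left(-58\right) + 11\right)\right) - 28137 = \left(-29321 + \left(116 + 11\right)\right) - 28137 = \left(-29321 + 127\right) - 28137 = -29194 - 28137 = -57331$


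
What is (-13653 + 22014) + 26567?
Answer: 34928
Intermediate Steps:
(-13653 + 22014) + 26567 = 8361 + 26567 = 34928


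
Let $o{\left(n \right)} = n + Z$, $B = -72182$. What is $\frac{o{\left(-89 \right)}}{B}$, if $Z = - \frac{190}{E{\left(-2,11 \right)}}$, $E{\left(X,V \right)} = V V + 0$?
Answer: $\frac{10959}{8734022} \approx 0.0012547$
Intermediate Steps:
$E{\left(X,V \right)} = V^{2}$ ($E{\left(X,V \right)} = V^{2} + 0 = V^{2}$)
$Z = - \frac{190}{121}$ ($Z = - \frac{190}{11^{2}} = - \frac{190}{121} \approx -1.5702$)
$o{\left(n \right)} = - \frac{190}{121} + n$ ($o{\left(n \right)} = n - \frac{190}{121} = - \frac{190}{121} + n$)
$\frac{o{\left(-89 \right)}}{B} = \frac{- \frac{190}{121} - 89}{-72182} = \left(- \frac{10959}{121}\right) \left(- \frac{1}{72182}\right) = \frac{10959}{8734022}$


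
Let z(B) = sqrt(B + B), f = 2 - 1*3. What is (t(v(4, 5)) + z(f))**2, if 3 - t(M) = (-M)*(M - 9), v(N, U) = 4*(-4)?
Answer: (403 + I*sqrt(2))**2 ≈ 1.6241e+5 + 1140.0*I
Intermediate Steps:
v(N, U) = -16
t(M) = 3 + M*(-9 + M) (t(M) = 3 - (-M)*(M - 9) = 3 - (-M)*(-9 + M) = 3 - (-1)*M*(-9 + M) = 3 + M*(-9 + M))
f = -1 (f = 2 - 3 = -1)
z(B) = sqrt(2)*sqrt(B) (z(B) = sqrt(2*B) = sqrt(2)*sqrt(B))
(t(v(4, 5)) + z(f))**2 = ((3 + (-16)**2 - 9*(-16)) + sqrt(2)*sqrt(-1))**2 = ((3 + 256 + 144) + sqrt(2)*I)**2 = (403 + I*sqrt(2))**2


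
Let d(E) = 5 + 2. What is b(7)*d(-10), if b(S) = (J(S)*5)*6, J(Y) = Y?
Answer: 1470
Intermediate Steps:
d(E) = 7
b(S) = 30*S (b(S) = (S*5)*6 = (5*S)*6 = 30*S)
b(7)*d(-10) = (30*7)*7 = 210*7 = 1470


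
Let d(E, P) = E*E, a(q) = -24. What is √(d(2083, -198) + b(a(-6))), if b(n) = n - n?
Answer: 2083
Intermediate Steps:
d(E, P) = E²
b(n) = 0
√(d(2083, -198) + b(a(-6))) = √(2083² + 0) = √(4338889 + 0) = √4338889 = 2083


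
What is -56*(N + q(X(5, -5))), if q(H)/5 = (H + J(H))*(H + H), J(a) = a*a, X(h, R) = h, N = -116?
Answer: -77504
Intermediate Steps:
J(a) = a**2
q(H) = 10*H*(H + H**2) (q(H) = 5*((H + H**2)*(H + H)) = 5*((H + H**2)*(2*H)) = 5*(2*H*(H + H**2)) = 10*H*(H + H**2))
-56*(N + q(X(5, -5))) = -56*(-116 + 10*5**2*(1 + 5)) = -56*(-116 + 10*25*6) = -56*(-116 + 1500) = -56*1384 = -77504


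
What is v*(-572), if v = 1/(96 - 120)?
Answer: 143/6 ≈ 23.833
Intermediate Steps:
v = -1/24 (v = 1/(-24) = -1/24 ≈ -0.041667)
v*(-572) = -1/24*(-572) = 143/6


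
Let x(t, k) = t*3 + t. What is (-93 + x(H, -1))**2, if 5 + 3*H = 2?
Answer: 9409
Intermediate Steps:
H = -1 (H = -5/3 + (1/3)*2 = -5/3 + 2/3 = -1)
x(t, k) = 4*t (x(t, k) = 3*t + t = 4*t)
(-93 + x(H, -1))**2 = (-93 + 4*(-1))**2 = (-93 - 4)**2 = (-97)**2 = 9409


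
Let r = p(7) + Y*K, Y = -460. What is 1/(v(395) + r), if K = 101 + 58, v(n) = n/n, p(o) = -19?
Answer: -1/73158 ≈ -1.3669e-5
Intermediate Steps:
v(n) = 1
K = 159
r = -73159 (r = -19 - 460*159 = -19 - 73140 = -73159)
1/(v(395) + r) = 1/(1 - 73159) = 1/(-73158) = -1/73158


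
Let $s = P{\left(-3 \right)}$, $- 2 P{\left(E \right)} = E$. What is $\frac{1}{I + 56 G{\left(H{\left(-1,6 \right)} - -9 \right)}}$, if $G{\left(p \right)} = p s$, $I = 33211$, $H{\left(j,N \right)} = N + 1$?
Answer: $\frac{1}{34555} \approx 2.8939 \cdot 10^{-5}$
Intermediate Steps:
$P{\left(E \right)} = - \frac{E}{2}$
$s = \frac{3}{2}$ ($s = \left(- \frac{1}{2}\right) \left(-3\right) = \frac{3}{2} \approx 1.5$)
$H{\left(j,N \right)} = 1 + N$
$G{\left(p \right)} = \frac{3 p}{2}$ ($G{\left(p \right)} = p \frac{3}{2} = \frac{3 p}{2}$)
$\frac{1}{I + 56 G{\left(H{\left(-1,6 \right)} - -9 \right)}} = \frac{1}{33211 + 56 \frac{3 \left(\left(1 + 6\right) - -9\right)}{2}} = \frac{1}{33211 + 56 \frac{3 \left(7 + 9\right)}{2}} = \frac{1}{33211 + 56 \cdot \frac{3}{2} \cdot 16} = \frac{1}{33211 + 56 \cdot 24} = \frac{1}{33211 + 1344} = \frac{1}{34555}$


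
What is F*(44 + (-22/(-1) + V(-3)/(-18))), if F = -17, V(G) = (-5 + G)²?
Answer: -9554/9 ≈ -1061.6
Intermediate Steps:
F*(44 + (-22/(-1) + V(-3)/(-18))) = -17*(44 + (-22/(-1) + (-5 - 3)²/(-18))) = -17*(44 + (-22*(-1) + (-8)²*(-1/18))) = -17*(44 + (22 + 64*(-1/18))) = -17*(44 + (22 - 32/9)) = -17*(44 + 166/9) = -17*562/9 = -9554/9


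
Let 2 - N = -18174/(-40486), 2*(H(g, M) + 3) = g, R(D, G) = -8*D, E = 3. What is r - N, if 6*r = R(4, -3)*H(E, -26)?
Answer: 130545/20243 ≈ 6.4489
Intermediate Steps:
H(g, M) = -3 + g/2
N = 31399/20243 (N = 2 - (-18174)/(-40486) = 2 - (-18174)*(-1)/40486 = 2 - 1*9087/20243 = 2 - 9087/20243 = 31399/20243 ≈ 1.5511)
r = 8 (r = ((-8*4)*(-3 + (½)*3))/6 = (-32*(-3 + 3/2))/6 = (-32*(-3/2))/6 = (⅙)*48 = 8)
r - N = 8 - 1*31399/20243 = 8 - 31399/20243 = 130545/20243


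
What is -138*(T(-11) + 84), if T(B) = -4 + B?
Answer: -9522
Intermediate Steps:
-138*(T(-11) + 84) = -138*((-4 - 11) + 84) = -138*(-15 + 84) = -138*69 = -9522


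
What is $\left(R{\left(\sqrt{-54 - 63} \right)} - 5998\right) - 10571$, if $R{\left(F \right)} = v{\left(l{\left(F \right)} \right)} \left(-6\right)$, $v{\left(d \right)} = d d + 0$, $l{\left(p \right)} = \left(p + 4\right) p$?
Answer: $-87471 + 16848 i \sqrt{13} \approx -87471.0 + 60746.0 i$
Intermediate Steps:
$l{\left(p \right)} = p \left(4 + p\right)$ ($l{\left(p \right)} = \left(4 + p\right) p = p \left(4 + p\right)$)
$v{\left(d \right)} = d^{2}$ ($v{\left(d \right)} = d^{2} + 0 = d^{2}$)
$R{\left(F \right)} = - 6 F^{2} \left(4 + F\right)^{2}$ ($R{\left(F \right)} = \left(F \left(4 + F\right)\right)^{2} \left(-6\right) = F^{2} \left(4 + F\right)^{2} \left(-6\right) = - 6 F^{2} \left(4 + F\right)^{2}$)
$\left(R{\left(\sqrt{-54 - 63} \right)} - 5998\right) - 10571 = \left(- 6 \left(\sqrt{-54 - 63}\right)^{2} \left(4 + \sqrt{-54 - 63}\right)^{2} - 5998\right) - 10571 = \left(- 6 \left(\sqrt{-117}\right)^{2} \left(4 + \sqrt{-117}\right)^{2} - 5998\right) - 10571 = \left(- 6 \left(3 i \sqrt{13}\right)^{2} \left(4 + 3 i \sqrt{13}\right)^{2} - 5998\right) - 10571 = \left(\left(-6\right) \left(-117\right) \left(4 + 3 i \sqrt{13}\right)^{2} - 5998\right) - 10571 = \left(702 \left(4 + 3 i \sqrt{13}\right)^{2} - 5998\right) - 10571 = \left(-5998 + 702 \left(4 + 3 i \sqrt{13}\right)^{2}\right) - 10571 = -16569 + 702 \left(4 + 3 i \sqrt{13}\right)^{2}$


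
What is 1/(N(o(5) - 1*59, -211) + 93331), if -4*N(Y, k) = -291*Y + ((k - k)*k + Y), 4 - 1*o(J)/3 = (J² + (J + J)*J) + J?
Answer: 2/145047 ≈ 1.3789e-5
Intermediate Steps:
o(J) = 12 - 9*J² - 3*J (o(J) = 12 - 3*((J² + (J + J)*J) + J) = 12 - 3*((J² + (2*J)*J) + J) = 12 - 3*((J² + 2*J²) + J) = 12 - 3*(3*J² + J) = 12 - 3*(J + 3*J²) = 12 + (-9*J² - 3*J) = 12 - 9*J² - 3*J)
N(Y, k) = 145*Y/2 (N(Y, k) = -(-291*Y + ((k - k)*k + Y))/4 = -(-291*Y + (0*k + Y))/4 = -(-291*Y + (0 + Y))/4 = -(-291*Y + Y)/4 = -(-145)*Y/2 = 145*Y/2)
1/(N(o(5) - 1*59, -211) + 93331) = 1/(145*((12 - 9*5² - 3*5) - 1*59)/2 + 93331) = 1/(145*((12 - 9*25 - 15) - 59)/2 + 93331) = 1/(145*((12 - 225 - 15) - 59)/2 + 93331) = 1/(145*(-228 - 59)/2 + 93331) = 1/((145/2)*(-287) + 93331) = 1/(-41615/2 + 93331) = 1/(145047/2) = 2/145047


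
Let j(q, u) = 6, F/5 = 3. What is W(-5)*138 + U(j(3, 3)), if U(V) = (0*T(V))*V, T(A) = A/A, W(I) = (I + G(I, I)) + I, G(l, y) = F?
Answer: 690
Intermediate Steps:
F = 15 (F = 5*3 = 15)
G(l, y) = 15
W(I) = 15 + 2*I (W(I) = (I + 15) + I = (15 + I) + I = 15 + 2*I)
T(A) = 1
U(V) = 0 (U(V) = (0*1)*V = 0*V = 0)
W(-5)*138 + U(j(3, 3)) = (15 + 2*(-5))*138 + 0 = (15 - 10)*138 + 0 = 5*138 + 0 = 690 + 0 = 690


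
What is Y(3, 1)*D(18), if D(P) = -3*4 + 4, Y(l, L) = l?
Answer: -24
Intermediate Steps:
D(P) = -8 (D(P) = -12 + 4 = -8)
Y(3, 1)*D(18) = 3*(-8) = -24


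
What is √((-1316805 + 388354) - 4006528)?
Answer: 3*I*√548331 ≈ 2221.5*I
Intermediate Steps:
√((-1316805 + 388354) - 4006528) = √(-928451 - 4006528) = √(-4934979) = 3*I*√548331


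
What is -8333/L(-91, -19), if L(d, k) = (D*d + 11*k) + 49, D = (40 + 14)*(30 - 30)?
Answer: 8333/160 ≈ 52.081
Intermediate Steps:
D = 0 (D = 54*0 = 0)
L(d, k) = 49 + 11*k (L(d, k) = (0*d + 11*k) + 49 = (0 + 11*k) + 49 = 11*k + 49 = 49 + 11*k)
-8333/L(-91, -19) = -8333/(49 + 11*(-19)) = -8333/(49 - 209) = -8333/(-160) = -8333*(-1/160) = 8333/160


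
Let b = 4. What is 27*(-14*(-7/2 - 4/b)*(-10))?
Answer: -17010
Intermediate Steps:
27*(-14*(-7/2 - 4/b)*(-10)) = 27*(-14*(-7/2 - 4/4)*(-10)) = 27*(-14*(-7*1/2 - 4*1/4)*(-10)) = 27*(-14*(-7/2 - 1)*(-10)) = 27*(-14*(-9/2)*(-10)) = 27*(63*(-10)) = 27*(-630) = -17010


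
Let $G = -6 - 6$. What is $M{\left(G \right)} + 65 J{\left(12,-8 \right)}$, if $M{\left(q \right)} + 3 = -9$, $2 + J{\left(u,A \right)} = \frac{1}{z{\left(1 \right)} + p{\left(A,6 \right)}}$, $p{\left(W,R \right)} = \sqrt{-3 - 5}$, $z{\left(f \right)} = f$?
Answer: $\frac{- 284 \sqrt{2} + 77 i}{- i + 2 \sqrt{2}} \approx -134.78 - 20.428 i$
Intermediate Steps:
$p{\left(W,R \right)} = 2 i \sqrt{2}$ ($p{\left(W,R \right)} = \sqrt{-8} = 2 i \sqrt{2}$)
$G = -12$
$J{\left(u,A \right)} = -2 + \frac{1}{1 + 2 i \sqrt{2}}$
$M{\left(q \right)} = -12$ ($M{\left(q \right)} = -3 - 9 = -12$)
$M{\left(G \right)} + 65 J{\left(12,-8 \right)} = -12 + 65 \frac{i - 4 \sqrt{2}}{- i + 2 \sqrt{2}} = -12 + \frac{65 \left(i - 4 \sqrt{2}\right)}{- i + 2 \sqrt{2}}$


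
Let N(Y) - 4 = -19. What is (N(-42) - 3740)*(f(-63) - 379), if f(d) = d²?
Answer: -13480450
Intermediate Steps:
N(Y) = -15 (N(Y) = 4 - 19 = -15)
(N(-42) - 3740)*(f(-63) - 379) = (-15 - 3740)*((-63)² - 379) = -3755*(3969 - 379) = -3755*3590 = -13480450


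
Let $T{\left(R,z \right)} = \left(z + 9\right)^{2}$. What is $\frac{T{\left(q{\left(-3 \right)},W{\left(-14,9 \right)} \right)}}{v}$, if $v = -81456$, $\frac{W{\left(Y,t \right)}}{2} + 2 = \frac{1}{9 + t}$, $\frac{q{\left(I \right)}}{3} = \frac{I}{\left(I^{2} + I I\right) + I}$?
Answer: $- \frac{529}{1649484} \approx -0.00032071$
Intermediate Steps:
$q{\left(I \right)} = \frac{3 I}{I + 2 I^{2}}$ ($q{\left(I \right)} = 3 \frac{I}{\left(I^{2} + I I\right) + I} = 3 \frac{I}{\left(I^{2} + I^{2}\right) + I} = 3 \frac{I}{2 I^{2} + I} = 3 \frac{I}{I + 2 I^{2}} = \frac{3 I}{I + 2 I^{2}}$)
$W{\left(Y,t \right)} = -4 + \frac{2}{9 + t}$
$T{\left(R,z \right)} = \left(9 + z\right)^{2}$
$\frac{T{\left(q{\left(-3 \right)},W{\left(-14,9 \right)} \right)}}{v} = \frac{\left(9 + \frac{2 \left(-17 - 18\right)}{9 + 9}\right)^{2}}{-81456} = \left(9 + \frac{2 \left(-17 - 18\right)}{18}\right)^{2} \left(- \frac{1}{81456}\right) = \left(9 + 2 \cdot \frac{1}{18} \left(-35\right)\right)^{2} \left(- \frac{1}{81456}\right) = \left(9 - \frac{35}{9}\right)^{2} \left(- \frac{1}{81456}\right) = \left(\frac{46}{9}\right)^{2} \left(- \frac{1}{81456}\right) = \frac{2116}{81} \left(- \frac{1}{81456}\right) = - \frac{529}{1649484}$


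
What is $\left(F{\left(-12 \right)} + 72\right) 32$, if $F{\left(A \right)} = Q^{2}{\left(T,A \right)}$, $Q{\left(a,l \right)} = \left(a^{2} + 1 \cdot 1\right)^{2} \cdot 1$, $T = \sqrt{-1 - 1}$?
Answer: $2336$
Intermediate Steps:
$T = i \sqrt{2}$ ($T = \sqrt{-2} = i \sqrt{2} \approx 1.4142 i$)
$Q{\left(a,l \right)} = \left(1 + a^{2}\right)^{2}$ ($Q{\left(a,l \right)} = \left(a^{2} + 1\right)^{2} \cdot 1 = \left(1 + a^{2}\right)^{2} \cdot 1 = \left(1 + a^{2}\right)^{2}$)
$F{\left(A \right)} = 1$ ($F{\left(A \right)} = \left(\left(1 + \left(i \sqrt{2}\right)^{2}\right)^{2}\right)^{2} = \left(\left(1 - 2\right)^{2}\right)^{2} = \left(\left(-1\right)^{2}\right)^{2} = 1^{2} = 1$)
$\left(F{\left(-12 \right)} + 72\right) 32 = \left(1 + 72\right) 32 = 73 \cdot 32 = 2336$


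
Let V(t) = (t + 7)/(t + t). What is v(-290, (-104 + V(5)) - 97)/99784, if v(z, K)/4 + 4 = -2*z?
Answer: 288/12473 ≈ 0.023090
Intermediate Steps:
V(t) = (7 + t)/(2*t) (V(t) = (7 + t)/((2*t)) = (7 + t)*(1/(2*t)) = (7 + t)/(2*t))
v(z, K) = -16 - 8*z (v(z, K) = -16 + 4*(-2*z) = -16 - 8*z)
v(-290, (-104 + V(5)) - 97)/99784 = (-16 - 8*(-290))/99784 = (-16 + 2320)*(1/99784) = 2304*(1/99784) = 288/12473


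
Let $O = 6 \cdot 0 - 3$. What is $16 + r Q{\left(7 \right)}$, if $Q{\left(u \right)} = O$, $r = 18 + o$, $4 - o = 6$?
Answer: $-32$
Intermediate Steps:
$o = -2$ ($o = 4 - 6 = -2$)
$r = 16$ ($r = 18 - 2 = 16$)
$O = -3$ ($O = 0 - 3 = -3$)
$Q{\left(u \right)} = -3$
$16 + r Q{\left(7 \right)} = 16 + 16 \left(-3\right) = 16 - 48 = -32$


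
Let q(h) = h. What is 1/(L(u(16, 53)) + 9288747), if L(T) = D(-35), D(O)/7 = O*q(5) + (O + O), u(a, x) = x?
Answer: 1/9287032 ≈ 1.0768e-7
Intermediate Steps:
D(O) = 49*O (D(O) = 7*(O*5 + (O + O)) = 7*(5*O + 2*O) = 7*(7*O) = 49*O)
L(T) = -1715 (L(T) = 49*(-35) = -1715)
1/(L(u(16, 53)) + 9288747) = 1/(-1715 + 9288747) = 1/9287032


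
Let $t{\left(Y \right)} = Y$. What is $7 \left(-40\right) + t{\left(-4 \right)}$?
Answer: $-284$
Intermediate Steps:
$7 \left(-40\right) + t{\left(-4 \right)} = 7 \left(-40\right) - 4 = -280 - 4 = -284$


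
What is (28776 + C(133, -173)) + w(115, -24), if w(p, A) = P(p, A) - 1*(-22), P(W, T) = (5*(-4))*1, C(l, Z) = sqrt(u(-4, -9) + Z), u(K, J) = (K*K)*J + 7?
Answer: 28778 + I*sqrt(310) ≈ 28778.0 + 17.607*I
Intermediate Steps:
u(K, J) = 7 + J*K**2 (u(K, J) = K**2*J + 7 = J*K**2 + 7 = 7 + J*K**2)
C(l, Z) = sqrt(-137 + Z) (C(l, Z) = sqrt((7 - 9*(-4)**2) + Z) = sqrt((7 - 9*16) + Z) = sqrt((7 - 144) + Z) = sqrt(-137 + Z))
P(W, T) = -20 (P(W, T) = -20*1 = -20)
w(p, A) = 2 (w(p, A) = -20 - 1*(-22) = -20 + 22 = 2)
(28776 + C(133, -173)) + w(115, -24) = (28776 + sqrt(-137 - 173)) + 2 = (28776 + sqrt(-310)) + 2 = (28776 + I*sqrt(310)) + 2 = 28778 + I*sqrt(310)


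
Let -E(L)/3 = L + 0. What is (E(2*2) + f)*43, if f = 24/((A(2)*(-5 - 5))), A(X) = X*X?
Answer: -2709/5 ≈ -541.80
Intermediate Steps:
A(X) = X**2
E(L) = -3*L (E(L) = -3*(L + 0) = -3*L)
f = -3/5 (f = 24/((2**2*(-5 - 5))) = 24/((4*(-10))) = 24/(-40) = 24*(-1/40) = -3/5 ≈ -0.60000)
(E(2*2) + f)*43 = (-6*2 - 3/5)*43 = (-3*4 - 3/5)*43 = (-12 - 3/5)*43 = -63/5*43 = -2709/5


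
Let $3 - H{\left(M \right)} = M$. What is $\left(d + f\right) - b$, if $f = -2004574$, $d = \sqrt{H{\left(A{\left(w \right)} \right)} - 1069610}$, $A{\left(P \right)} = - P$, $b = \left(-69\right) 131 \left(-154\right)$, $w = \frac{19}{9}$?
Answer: $-3396580 + \frac{2 i \sqrt{2406611}}{3} \approx -3.3966 \cdot 10^{6} + 1034.2 i$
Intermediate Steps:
$w = \frac{19}{9}$ ($w = 19 \cdot \frac{1}{9} = \frac{19}{9} \approx 2.1111$)
$b = 1392006$ ($b = \left(-9039\right) \left(-154\right) = 1392006$)
$H{\left(M \right)} = 3 - M$
$d = \frac{2 i \sqrt{2406611}}{3}$ ($d = \sqrt{\left(3 - \left(-1\right) \frac{19}{9}\right) - 1069610} = \sqrt{\left(3 - - \frac{19}{9}\right) - 1069610} = \sqrt{\left(3 + \frac{19}{9}\right) - 1069610} = \sqrt{\frac{46}{9} - 1069610} = \sqrt{- \frac{9626444}{9}} = \frac{2 i \sqrt{2406611}}{3} \approx 1034.2 i$)
$\left(d + f\right) - b = \left(\frac{2 i \sqrt{2406611}}{3} - 2004574\right) - 1392006 = \left(-2004574 + \frac{2 i \sqrt{2406611}}{3}\right) - 1392006 = -3396580 + \frac{2 i \sqrt{2406611}}{3}$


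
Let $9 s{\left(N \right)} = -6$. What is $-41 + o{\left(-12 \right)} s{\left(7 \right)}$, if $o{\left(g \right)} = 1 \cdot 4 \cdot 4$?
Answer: $- \frac{155}{3} \approx -51.667$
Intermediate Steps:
$s{\left(N \right)} = - \frac{2}{3}$ ($s{\left(N \right)} = \frac{1}{9} \left(-6\right) = - \frac{2}{3}$)
$o{\left(g \right)} = 16$ ($o{\left(g \right)} = 4 \cdot 4 = 16$)
$-41 + o{\left(-12 \right)} s{\left(7 \right)} = -41 + 16 \left(- \frac{2}{3}\right) = -41 - \frac{32}{3} = - \frac{155}{3}$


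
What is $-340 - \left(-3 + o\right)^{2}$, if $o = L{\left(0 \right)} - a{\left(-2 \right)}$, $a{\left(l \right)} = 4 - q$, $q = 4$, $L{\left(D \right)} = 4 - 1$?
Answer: $-340$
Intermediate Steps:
$L{\left(D \right)} = 3$ ($L{\left(D \right)} = 4 - 1 = 3$)
$a{\left(l \right)} = 0$ ($a{\left(l \right)} = 4 - 4 = 0$)
$o = 3$ ($o = 3 - 0 = 3 + 0 = 3$)
$-340 - \left(-3 + o\right)^{2} = -340 - \left(-3 + 3\right)^{2} = -340 - 0^{2} = -340 - 0 = -340 + 0 = -340$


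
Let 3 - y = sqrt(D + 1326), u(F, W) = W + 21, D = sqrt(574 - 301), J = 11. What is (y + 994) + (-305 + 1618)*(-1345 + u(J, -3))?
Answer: -1741354 - sqrt(1326 + sqrt(273)) ≈ -1.7414e+6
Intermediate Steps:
D = sqrt(273) ≈ 16.523
u(F, W) = 21 + W
y = 3 - sqrt(1326 + sqrt(273)) (y = 3 - sqrt(sqrt(273) + 1326) = 3 - sqrt(1326 + sqrt(273)) ≈ -33.640)
(y + 994) + (-305 + 1618)*(-1345 + u(J, -3)) = ((3 - sqrt(1326 + sqrt(273))) + 994) + (-305 + 1618)*(-1345 + (21 - 3)) = (997 - sqrt(1326 + sqrt(273))) + 1313*(-1345 + 18) = (997 - sqrt(1326 + sqrt(273))) + 1313*(-1327) = (997 - sqrt(1326 + sqrt(273))) - 1742351 = -1741354 - sqrt(1326 + sqrt(273))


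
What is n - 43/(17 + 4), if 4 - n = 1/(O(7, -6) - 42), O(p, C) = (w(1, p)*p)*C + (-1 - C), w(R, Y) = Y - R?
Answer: 11870/6069 ≈ 1.9558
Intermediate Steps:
O(p, C) = -1 - C + C*p*(-1 + p) (O(p, C) = ((p - 1*1)*p)*C + (-1 - C) = ((p - 1)*p)*C + (-1 - C) = ((-1 + p)*p)*C + (-1 - C) = (p*(-1 + p))*C + (-1 - C) = C*p*(-1 + p) + (-1 - C) = -1 - C + C*p*(-1 + p))
n = 1157/289 (n = 4 - 1/((-1 - 1*(-6) - 6*7*(-1 + 7)) - 42) = 4 - 1/((-1 + 6 - 6*7*6) - 42) = 4 - 1/((-1 + 6 - 252) - 42) = 4 - 1/(-247 - 42) = 4 - 1/(-289) = 4 - 1*(-1/289) = 4 + 1/289 = 1157/289 ≈ 4.0035)
n - 43/(17 + 4) = 1157/289 - 43/(17 + 4) = 1157/289 - 43/21 = 11870/6069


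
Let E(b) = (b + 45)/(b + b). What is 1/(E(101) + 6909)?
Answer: 101/697882 ≈ 0.00014472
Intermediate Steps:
E(b) = (45 + b)/(2*b) (E(b) = (45 + b)/((2*b)) = (45 + b)*(1/(2*b)) = (45 + b)/(2*b))
1/(E(101) + 6909) = 1/((1/2)*(45 + 101)/101 + 6909) = 1/((1/2)*(1/101)*146 + 6909) = 1/(73/101 + 6909) = 1/(697882/101) = 101/697882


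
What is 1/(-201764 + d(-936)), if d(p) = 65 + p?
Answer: -1/202635 ≈ -4.9350e-6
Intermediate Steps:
1/(-201764 + d(-936)) = 1/(-201764 + (65 - 936)) = 1/(-201764 - 871) = 1/(-202635) = -1/202635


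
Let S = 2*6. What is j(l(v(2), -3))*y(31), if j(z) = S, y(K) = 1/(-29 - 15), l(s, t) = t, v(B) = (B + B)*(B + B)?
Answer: -3/11 ≈ -0.27273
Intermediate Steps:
S = 12
v(B) = 4*B**2 (v(B) = (2*B)*(2*B) = 4*B**2)
y(K) = -1/44 (y(K) = 1/(-44) = -1/44)
j(z) = 12
j(l(v(2), -3))*y(31) = 12*(-1/44) = -3/11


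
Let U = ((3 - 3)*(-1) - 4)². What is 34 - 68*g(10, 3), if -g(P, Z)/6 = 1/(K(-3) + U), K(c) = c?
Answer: 850/13 ≈ 65.385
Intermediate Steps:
U = 16 (U = (0*(-1) - 4)² = (0 - 4)² = (-4)² = 16)
g(P, Z) = -6/13 (g(P, Z) = -6/(-3 + 16) = -6/13)
34 - 68*g(10, 3) = 34 - 68*(-6/13) = 34 + 408/13 = 850/13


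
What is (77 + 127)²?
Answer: 41616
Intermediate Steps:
(77 + 127)² = 204² = 41616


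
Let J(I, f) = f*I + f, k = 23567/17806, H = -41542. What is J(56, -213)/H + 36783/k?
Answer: 27208555434063/979020314 ≈ 27792.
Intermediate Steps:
k = 23567/17806 (k = 23567*(1/17806) = 23567/17806 ≈ 1.3235)
J(I, f) = f + I*f (J(I, f) = I*f + f = f + I*f)
J(56, -213)/H + 36783/k = -213*(1 + 56)/(-41542) + 36783/(23567/17806) = -213*57*(-1/41542) + 36783*(17806/23567) = -12141*(-1/41542) + 654958098/23567 = 12141/41542 + 654958098/23567 = 27208555434063/979020314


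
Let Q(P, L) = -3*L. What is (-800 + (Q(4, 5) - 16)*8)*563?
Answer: -590024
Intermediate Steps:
(-800 + (Q(4, 5) - 16)*8)*563 = (-800 + (-3*5 - 16)*8)*563 = (-800 + (-15 - 16)*8)*563 = (-800 - 31*8)*563 = (-800 - 248)*563 = -1048*563 = -590024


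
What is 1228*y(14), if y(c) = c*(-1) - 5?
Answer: -23332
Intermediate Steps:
y(c) = -5 - c (y(c) = -c - 5 = -5 - c)
1228*y(14) = 1228*(-5 - 1*14) = 1228*(-5 - 14) = 1228*(-19) = -23332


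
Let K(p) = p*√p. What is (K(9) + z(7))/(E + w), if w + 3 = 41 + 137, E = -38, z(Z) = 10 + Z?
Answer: 44/137 ≈ 0.32117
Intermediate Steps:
K(p) = p^(3/2)
w = 175 (w = -3 + (41 + 137) = -3 + 178 = 175)
(K(9) + z(7))/(E + w) = (9^(3/2) + (10 + 7))/(-38 + 175) = (27 + 17)/137 = 44*(1/137) = 44/137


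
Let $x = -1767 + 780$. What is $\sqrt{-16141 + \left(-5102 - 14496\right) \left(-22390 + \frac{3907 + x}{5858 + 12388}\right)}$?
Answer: $\frac{\sqrt{36519272447979351}}{9123} \approx 20947.0$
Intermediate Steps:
$x = -987$
$\sqrt{-16141 + \left(-5102 - 14496\right) \left(-22390 + \frac{3907 + x}{5858 + 12388}\right)} = \sqrt{-16141 + \left(-5102 - 14496\right) \left(-22390 + \frac{3907 - 987}{5858 + 12388}\right)} = \sqrt{-16141 - 19598 \left(-22390 + \frac{2920}{18246}\right)} = \sqrt{-16141 - 19598 \left(-22390 + 2920 \cdot \frac{1}{18246}\right)} = \sqrt{-16141 - 19598 \left(-22390 + \frac{1460}{9123}\right)} = \sqrt{-16141 - - \frac{4003136670980}{9123}} = \sqrt{-16141 + \frac{4003136670980}{9123}} = \sqrt{\frac{4002989416637}{9123}} = \frac{\sqrt{36519272447979351}}{9123}$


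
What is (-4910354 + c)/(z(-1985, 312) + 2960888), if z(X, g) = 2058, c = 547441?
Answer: -4362913/2962946 ≈ -1.4725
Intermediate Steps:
(-4910354 + c)/(z(-1985, 312) + 2960888) = (-4910354 + 547441)/(2058 + 2960888) = -4362913/2962946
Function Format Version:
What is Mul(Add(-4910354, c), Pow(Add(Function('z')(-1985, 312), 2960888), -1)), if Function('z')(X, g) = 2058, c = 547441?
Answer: Rational(-4362913, 2962946) ≈ -1.4725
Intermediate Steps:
Mul(Add(-4910354, c), Pow(Add(Function('z')(-1985, 312), 2960888), -1)) = Mul(Add(-4910354, 547441), Pow(Add(2058, 2960888), -1)) = Mul(-4362913, Pow(2962946, -1)) = Mul(-4362913, Rational(1, 2962946)) = Rational(-4362913, 2962946)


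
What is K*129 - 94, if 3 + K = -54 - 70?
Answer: -16477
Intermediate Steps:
K = -127 (K = -3 + (-54 - 70) = -3 - 124 = -127)
K*129 - 94 = -127*129 - 94 = -16383 - 94 = -16477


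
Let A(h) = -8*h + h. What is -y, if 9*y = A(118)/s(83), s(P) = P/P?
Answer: 826/9 ≈ 91.778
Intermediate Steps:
A(h) = -7*h
s(P) = 1
y = -826/9 (y = (-7*118/1)/9 = (-826*1)/9 = (⅑)*(-826) = -826/9 ≈ -91.778)
-y = -1*(-826/9) = 826/9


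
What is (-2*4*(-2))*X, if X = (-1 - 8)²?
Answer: 1296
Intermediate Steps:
X = 81 (X = (-9)² = 81)
(-2*4*(-2))*X = (-2*4*(-2))*81 = -8*(-2)*81 = 16*81 = 1296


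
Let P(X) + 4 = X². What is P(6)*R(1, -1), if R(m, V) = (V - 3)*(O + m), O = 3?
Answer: -512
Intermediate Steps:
R(m, V) = (-3 + V)*(3 + m) (R(m, V) = (V - 3)*(3 + m) = (-3 + V)*(3 + m))
P(X) = -4 + X²
P(6)*R(1, -1) = (-4 + 6²)*(-9 - 3*1 + 3*(-1) - 1*1) = (-4 + 36)*(-9 - 3 - 3 - 1) = 32*(-16) = -512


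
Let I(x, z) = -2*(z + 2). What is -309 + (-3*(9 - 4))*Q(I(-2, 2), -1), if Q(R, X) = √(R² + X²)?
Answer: -309 - 15*√65 ≈ -429.93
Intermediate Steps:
I(x, z) = -4 - 2*z (I(x, z) = -2*(2 + z) = -4 - 2*z)
-309 + (-3*(9 - 4))*Q(I(-2, 2), -1) = -309 + (-3*(9 - 4))*√((-4 - 2*2)² + (-1)²) = -309 + (-3*5)*√((-4 - 4)² + 1) = -309 - 15*√((-8)² + 1) = -309 - 15*√(64 + 1) = -309 - 15*√65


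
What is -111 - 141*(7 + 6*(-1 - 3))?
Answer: 2286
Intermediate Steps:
-111 - 141*(7 + 6*(-1 - 3)) = -111 - 141*(7 + 6*(-4)) = -111 - 141*(7 - 24) = -111 - 141*(-17) = -111 + 2397 = 2286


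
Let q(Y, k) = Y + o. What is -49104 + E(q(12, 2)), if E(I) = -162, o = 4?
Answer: -49266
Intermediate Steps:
q(Y, k) = 4 + Y (q(Y, k) = Y + 4 = 4 + Y)
-49104 + E(q(12, 2)) = -49104 - 162 = -49266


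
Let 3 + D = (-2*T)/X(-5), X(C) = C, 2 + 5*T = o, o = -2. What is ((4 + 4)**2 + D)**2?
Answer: 2301289/625 ≈ 3682.1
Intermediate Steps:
T = -4/5 (T = -2/5 + (1/5)*(-2) = -2/5 - 2/5 = -4/5 ≈ -0.80000)
D = -83/25 (D = -3 - 2*(-4/5)/(-5) = -3 + (8/5)*(-1/5) = -3 - 8/25 = -83/25 ≈ -3.3200)
((4 + 4)**2 + D)**2 = ((4 + 4)**2 - 83/25)**2 = (8**2 - 83/25)**2 = (64 - 83/25)**2 = (1517/25)**2 = 2301289/625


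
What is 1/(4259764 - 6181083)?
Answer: -1/1921319 ≈ -5.2048e-7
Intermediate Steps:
1/(4259764 - 6181083) = 1/(-1921319) = -1/1921319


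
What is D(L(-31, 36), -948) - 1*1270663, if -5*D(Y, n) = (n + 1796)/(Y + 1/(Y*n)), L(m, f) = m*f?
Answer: -7501309120224541/5903461435 ≈ -1.2707e+6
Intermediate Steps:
L(m, f) = f*m
D(Y, n) = -(1796 + n)/(5*(Y + 1/(Y*n))) (D(Y, n) = -(n + 1796)/(5*(Y + 1/(Y*n))) = -(1796 + n)/(5*(Y + 1/(Y*n))))
D(L(-31, 36), -948) - 1*1270663 = -1*36*(-31)*(-948)*(1796 - 948)/(5 + 5*(-948)*(36*(-31))²) - 1*1270663 = -1*(-1116)*(-948)*848/(5 + 5*(-948)*(-1116)²) - 1270663 = -1*(-1116)*(-948)*848/(5 + 5*(-948)*1245456) - 1270663 = -1*(-1116)*(-948)*848/(5 - 5903461440) - 1270663 = -1*(-1116)*(-948)*848/(-5903461435) - 1270663 = -1*(-1116)*(-948)*(-1/5903461435)*848 - 1270663 = 897156864/5903461435 - 1270663 = -7501309120224541/5903461435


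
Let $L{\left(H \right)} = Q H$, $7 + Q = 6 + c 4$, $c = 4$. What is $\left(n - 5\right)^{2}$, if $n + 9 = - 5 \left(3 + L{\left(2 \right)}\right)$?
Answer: $32041$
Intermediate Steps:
$Q = 15$ ($Q = -7 + \left(6 + 4 \cdot 4\right) = -7 + \left(6 + 16\right) = -7 + 22 = 15$)
$L{\left(H \right)} = 15 H$
$n = -174$ ($n = -9 - 5 \left(3 + 15 \cdot 2\right) = -9 - 5 \left(3 + 30\right) = -9 - 165 = -174$)
$\left(n - 5\right)^{2} = \left(-174 - 5\right)^{2} = \left(-179\right)^{2} = 32041$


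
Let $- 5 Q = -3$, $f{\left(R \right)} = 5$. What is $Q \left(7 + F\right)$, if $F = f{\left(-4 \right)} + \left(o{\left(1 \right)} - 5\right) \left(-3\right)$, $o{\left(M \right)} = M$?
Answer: $\frac{72}{5} \approx 14.4$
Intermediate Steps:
$Q = \frac{3}{5}$ ($Q = \left(- \frac{1}{5}\right) \left(-3\right) = \frac{3}{5} \approx 0.6$)
$F = 17$ ($F = 5 + \left(1 - 5\right) \left(-3\right) = 5 - -12 = 5 + 12 = 17$)
$Q \left(7 + F\right) = \frac{3 \left(7 + 17\right)}{5} = \frac{3}{5} \cdot 24 = \frac{72}{5}$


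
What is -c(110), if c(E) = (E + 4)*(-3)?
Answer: 342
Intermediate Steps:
c(E) = -12 - 3*E (c(E) = (4 + E)*(-3) = -12 - 3*E)
-c(110) = -(-12 - 3*110) = -(-12 - 330) = -1*(-342) = 342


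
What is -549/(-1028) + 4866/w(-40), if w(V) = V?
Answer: -155634/1285 ≈ -121.12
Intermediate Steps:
-549/(-1028) + 4866/w(-40) = -549/(-1028) + 4866/(-40) = -549*(-1/1028) + 4866*(-1/40) = 549/1028 - 2433/20 = -155634/1285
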